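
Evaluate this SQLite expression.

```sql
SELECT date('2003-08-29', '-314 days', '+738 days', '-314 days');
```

2003-12-17

Applying '-314 days' to 2003-08-29: counting 314 days back gives 2002-10-19.
Applying '+738 days' to 2002-10-19: counting 738 days forward gives 2004-10-26.
Applying '-314 days' to 2004-10-26: counting 314 days back gives 2003-12-17.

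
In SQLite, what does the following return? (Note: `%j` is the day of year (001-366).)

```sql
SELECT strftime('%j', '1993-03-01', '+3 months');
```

152

First apply '+3 months': 1993-03-01 → 1993-06-01.
Day-of-year for 1993-06-01: days since 1993-01-01 inclusive = 152, zero-padded to 152.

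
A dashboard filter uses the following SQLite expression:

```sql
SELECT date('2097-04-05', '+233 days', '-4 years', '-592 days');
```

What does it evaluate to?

Applying '+233 days' to 2097-04-05: counting 233 days forward gives 2097-11-24.
Adding -4 years to 2097-11-24 gives 2093-11-24.
Applying '-592 days' to 2093-11-24: counting 592 days back gives 2092-04-11.

2092-04-11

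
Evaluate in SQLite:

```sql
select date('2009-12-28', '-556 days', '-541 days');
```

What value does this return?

Applying '-556 days' to 2009-12-28: counting 556 days back gives 2008-06-20.
Applying '-541 days' to 2008-06-20: counting 541 days back gives 2006-12-27.

2006-12-27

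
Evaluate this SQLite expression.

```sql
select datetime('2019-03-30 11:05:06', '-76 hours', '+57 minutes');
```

-76 hours from 2019-03-30 11:05:06 is 2019-03-27 07:05:06 (crosses midnight).
+57 minutes from 2019-03-27 07:05:06 is 2019-03-27 08:02:06.

2019-03-27 08:02:06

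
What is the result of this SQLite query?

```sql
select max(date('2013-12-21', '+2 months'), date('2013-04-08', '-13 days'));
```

date('2013-12-21', '+2 months') → 2014-02-21.
date('2013-04-08', '-13 days') → 2013-03-26.
Later of the two is 2014-02-21.

2014-02-21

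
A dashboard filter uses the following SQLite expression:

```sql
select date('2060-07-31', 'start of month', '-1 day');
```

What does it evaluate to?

2060-06-30

`start of month` rewinds 2060-07-31 to 2060-07-01.
Going back 1 day from 2060-07-01 reaches 2060-06-30 (last day of June, 30 days).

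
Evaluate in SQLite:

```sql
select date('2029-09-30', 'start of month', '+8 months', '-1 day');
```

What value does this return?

2030-04-30

`start of month` rewinds 2029-09-30 to 2029-09-01.
Adding +8 months to 2029-09-01 gives 2030-05-01.
Going back 1 day from 2030-05-01 reaches 2030-04-30 (last day of April, 30 days).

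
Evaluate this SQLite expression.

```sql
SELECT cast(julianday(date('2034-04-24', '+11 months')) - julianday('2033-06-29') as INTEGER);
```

Adding +11 months to 2034-04-24 gives 2035-03-24.
1 day remains in June 2033 after the 29th (30 − 29).
Full months from July 2033 through February 2035 contribute their day counts.
Then 24 days into March 2035.
Total: 1 + 31 + 31 + 30 + 31 + 30 + 31 + 31 + 28 + 31 + 30 + 31 + 30 + 31 + 31 + 30 + 31 + 30 + 31 + 31 + 28 + 24 = 633.

633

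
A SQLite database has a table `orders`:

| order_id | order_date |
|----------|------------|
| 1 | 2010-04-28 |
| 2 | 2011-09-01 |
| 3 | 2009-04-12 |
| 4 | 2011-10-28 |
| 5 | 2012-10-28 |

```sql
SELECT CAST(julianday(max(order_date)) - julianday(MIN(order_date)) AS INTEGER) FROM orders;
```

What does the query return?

MIN = 2009-04-12, MAX = 2012-10-28.
18 days remain in April 2009 after the 12th (30 − 12).
Full months from May 2009 through September 2012 contribute their day counts.
Then 28 days into October 2012.
Total: 18 + 31 + 30 + 31 + 31 + 30 + 31 + 30 + 31 + 31 + 28 + 31 + 30 + 31 + 30 + 31 + 31 + 30 + 31 + 30 + 31 + 31 + 28 + 31 + 30 + 31 + 30 + 31 + 31 + 30 + 31 + 30 + 31 + 31 + 29 + 31 + 30 + 31 + 30 + 31 + 31 + 30 + 28 = 1295.

1295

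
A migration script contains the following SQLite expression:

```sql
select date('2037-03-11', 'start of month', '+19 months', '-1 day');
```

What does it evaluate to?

`start of month` rewinds 2037-03-11 to 2037-03-01.
Adding +19 months to 2037-03-01 gives 2038-10-01.
Going back 1 day from 2038-10-01 reaches 2038-09-30 (last day of September, 30 days).

2038-09-30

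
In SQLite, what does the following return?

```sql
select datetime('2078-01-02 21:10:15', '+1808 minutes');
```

1808 minutes = 30h 8m; +1808 minutes from 2078-01-02 21:10:15 is 2078-01-04 03:18:15 (crosses midnight).

2078-01-04 03:18:15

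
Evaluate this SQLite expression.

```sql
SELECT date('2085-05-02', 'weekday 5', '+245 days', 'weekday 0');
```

2086-01-06

`weekday 5` advances to the next Friday; 2085-05-02 is a Wednesday, so it moves forward to 2085-05-04.
Applying '+245 days' to 2085-05-04: counting 245 days forward gives 2086-01-04.
`weekday 0` advances to the next Sunday; 2086-01-04 is a Friday, so it moves forward to 2086-01-06.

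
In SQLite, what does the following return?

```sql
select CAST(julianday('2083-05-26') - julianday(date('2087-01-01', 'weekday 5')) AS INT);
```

-1318

`weekday 5` advances to the next Friday; 2087-01-01 is a Wednesday, so it moves forward to 2087-01-03.
5 days remain in May 2083 after the 26th (31 − 26).
Full months from June 2083 through December 2086 contribute their day counts.
Then 3 days into January 2087.
Total: 5 + 30 + 31 + 31 + 30 + 31 + 30 + 31 + 31 + 29 + 31 + 30 + 31 + 30 + 31 + 31 + 30 + 31 + 30 + 31 + 31 + 28 + 31 + 30 + 31 + 30 + 31 + 31 + 30 + 31 + 30 + 31 + 31 + 28 + 31 + 30 + 31 + 30 + 31 + 31 + 30 + 31 + 30 + 31 + 3 = 1318.
The subtraction is earlier − later, so the result is −1318 → -1318.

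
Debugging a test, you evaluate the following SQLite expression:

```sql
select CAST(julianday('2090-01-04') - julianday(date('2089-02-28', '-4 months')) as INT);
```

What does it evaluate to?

433

Adding -4 months to 2089-02-28 gives 2088-10-28.
3 days remain in October 2088 after the 28th (31 − 28).
Full months from November 2088 through December 2089 contribute their day counts.
Then 4 days into January 2090.
Total: 3 + 30 + 31 + 31 + 28 + 31 + 30 + 31 + 30 + 31 + 31 + 30 + 31 + 30 + 31 + 4 = 433.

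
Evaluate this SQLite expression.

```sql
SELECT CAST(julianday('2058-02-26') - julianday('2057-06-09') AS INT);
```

21 days remain in June 2057 after the 9th (30 − 9).
Full months from July 2057 through January 2058 contribute their day counts.
Then 26 days into February 2058.
Total: 21 + 31 + 31 + 30 + 31 + 30 + 31 + 31 + 26 = 262.

262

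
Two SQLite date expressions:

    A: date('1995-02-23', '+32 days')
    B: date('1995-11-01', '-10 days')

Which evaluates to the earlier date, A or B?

A = 1995-03-27.
B = 1995-10-22.
A is earlier.

A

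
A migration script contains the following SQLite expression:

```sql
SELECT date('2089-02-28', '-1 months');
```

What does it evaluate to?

2089-01-28

Adding -1 month to 2089-02-28 gives 2089-01-28.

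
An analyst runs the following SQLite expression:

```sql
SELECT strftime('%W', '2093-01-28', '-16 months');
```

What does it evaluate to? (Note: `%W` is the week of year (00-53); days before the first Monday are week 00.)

39

First apply '-16 months': 2093-01-28 → 2091-09-28.
2091-09-28 is a Friday. SQLite's %W counts Mondays since the year started; the result is 39.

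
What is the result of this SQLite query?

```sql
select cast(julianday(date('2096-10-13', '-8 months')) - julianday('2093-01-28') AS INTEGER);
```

1111

Adding -8 months to 2096-10-13 gives 2096-02-13.
3 days remain in January 2093 after the 28th (31 − 28).
Full months from February 2093 through January 2096 contribute their day counts.
Then 13 days into February 2096.
Total: 3 + 28 + 31 + 30 + 31 + 30 + 31 + 31 + 30 + 31 + 30 + 31 + 31 + 28 + 31 + 30 + 31 + 30 + 31 + 31 + 30 + 31 + 30 + 31 + 31 + 28 + 31 + 30 + 31 + 30 + 31 + 31 + 30 + 31 + 30 + 31 + 31 + 13 = 1111.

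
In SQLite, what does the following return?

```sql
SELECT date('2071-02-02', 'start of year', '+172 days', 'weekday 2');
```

2071-06-23

`start of year` rewinds 2071-02-02 to 2071-01-01.
Applying '+172 days' to 2071-01-01: counting 172 days forward gives 2071-06-22.
`weekday 2` advances to the next Tuesday; 2071-06-22 is a Monday, so it moves forward to 2071-06-23.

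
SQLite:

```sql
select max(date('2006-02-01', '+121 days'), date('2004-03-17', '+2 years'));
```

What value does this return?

date('2006-02-01', '+121 days') → 2006-06-02.
date('2004-03-17', '+2 years') → 2006-03-17.
Later of the two is 2006-06-02.

2006-06-02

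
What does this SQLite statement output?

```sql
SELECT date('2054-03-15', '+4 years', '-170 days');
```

2057-09-26

Adding +4 years to 2054-03-15 gives 2058-03-15.
Applying '-170 days' to 2058-03-15: counting 170 days back gives 2057-09-26.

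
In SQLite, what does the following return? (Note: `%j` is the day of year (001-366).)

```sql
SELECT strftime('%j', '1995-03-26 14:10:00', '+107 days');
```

192

First apply '+107 days': 1995-03-26 14:10:00 → 1995-07-11 14:10:00.
Day-of-year for 1995-07-11: days since 1995-01-01 inclusive = 192, zero-padded to 192.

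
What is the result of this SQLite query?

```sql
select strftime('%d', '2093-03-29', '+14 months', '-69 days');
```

First apply '+14 months', '-69 days': 2093-03-29 → 2094-03-21.
`%d` extracts the 2-digit day of month: 21.

21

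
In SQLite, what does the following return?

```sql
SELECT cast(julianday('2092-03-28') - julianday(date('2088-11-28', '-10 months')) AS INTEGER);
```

Adding -10 months to 2088-11-28 gives 2088-01-28.
3 days remain in January 2088 after the 28th (31 − 28).
Full months from February 2088 through February 2092 contribute their day counts.
Then 28 days into March 2092.
Total: 3 + 29 + 31 + 30 + 31 + 30 + 31 + 31 + 30 + 31 + 30 + 31 + 31 + 28 + 31 + 30 + 31 + 30 + 31 + 31 + 30 + 31 + 30 + 31 + 31 + 28 + 31 + 30 + 31 + 30 + 31 + 31 + 30 + 31 + 30 + 31 + 31 + 28 + 31 + 30 + 31 + 30 + 31 + 31 + 30 + 31 + 30 + 31 + 31 + 29 + 28 = 1521.

1521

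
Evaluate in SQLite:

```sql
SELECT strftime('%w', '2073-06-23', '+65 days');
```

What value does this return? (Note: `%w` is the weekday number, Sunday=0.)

0

First apply '+65 days': 2073-06-23 → 2073-08-27.
2073-08-27 is a Sunday; with Sunday=0 that is 0.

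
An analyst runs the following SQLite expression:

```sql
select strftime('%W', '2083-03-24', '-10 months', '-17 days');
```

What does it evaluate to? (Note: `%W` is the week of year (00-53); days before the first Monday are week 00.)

First apply '-10 months', '-17 days': 2083-03-24 → 2082-05-07.
2082-05-07 is a Thursday. SQLite's %W counts Mondays since the year started; the result is 18.

18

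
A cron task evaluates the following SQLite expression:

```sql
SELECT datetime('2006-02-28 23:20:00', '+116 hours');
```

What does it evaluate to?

2006-03-05 19:20:00

+116 hours from 2006-02-28 23:20:00 is 2006-03-05 19:20:00 (crosses midnight).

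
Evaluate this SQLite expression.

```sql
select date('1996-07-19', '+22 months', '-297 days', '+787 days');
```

Adding +22 months to 1996-07-19 gives 1998-05-19.
Applying '-297 days' to 1998-05-19: counting 297 days back gives 1997-07-26.
Applying '+787 days' to 1997-07-26: counting 787 days forward gives 1999-09-21.

1999-09-21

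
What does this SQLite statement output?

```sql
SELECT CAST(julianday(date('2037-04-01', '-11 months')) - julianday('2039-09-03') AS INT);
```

Adding -11 months to 2037-04-01 gives 2036-05-01.
30 days remain in May 2036 after the 1st (31 − 1).
Full months from June 2036 through August 2039 contribute their day counts.
Then 3 days into September 2039.
Total: 30 + 30 + 31 + 31 + 30 + 31 + 30 + 31 + 31 + 28 + 31 + 30 + 31 + 30 + 31 + 31 + 30 + 31 + 30 + 31 + 31 + 28 + 31 + 30 + 31 + 30 + 31 + 31 + 30 + 31 + 30 + 31 + 31 + 28 + 31 + 30 + 31 + 30 + 31 + 31 + 3 = 1220.
The subtraction is earlier − later, so the result is −1220 → -1220.

-1220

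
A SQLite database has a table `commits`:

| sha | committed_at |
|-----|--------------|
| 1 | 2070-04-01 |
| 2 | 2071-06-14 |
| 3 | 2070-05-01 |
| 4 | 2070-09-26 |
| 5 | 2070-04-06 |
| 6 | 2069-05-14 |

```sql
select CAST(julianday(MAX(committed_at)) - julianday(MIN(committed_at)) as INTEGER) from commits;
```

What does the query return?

MIN = 2069-05-14, MAX = 2071-06-14.
17 days remain in May 2069 after the 14th (31 − 14).
Full months from June 2069 through May 2071 contribute their day counts.
Then 14 days into June 2071.
Total: 17 + 30 + 31 + 31 + 30 + 31 + 30 + 31 + 31 + 28 + 31 + 30 + 31 + 30 + 31 + 31 + 30 + 31 + 30 + 31 + 31 + 28 + 31 + 30 + 31 + 14 = 761.

761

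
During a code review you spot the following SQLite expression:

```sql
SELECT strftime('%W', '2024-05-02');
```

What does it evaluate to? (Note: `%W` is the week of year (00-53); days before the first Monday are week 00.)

18

2024-05-02 is a Thursday. SQLite's %W counts Mondays since the year started; the result is 18.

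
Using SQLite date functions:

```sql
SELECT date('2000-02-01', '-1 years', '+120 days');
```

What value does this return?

1999-06-01

Adding -1 year to 2000-02-01 gives 1999-02-01.
Applying '+120 days' to 1999-02-01: counting 120 days forward gives 1999-06-01.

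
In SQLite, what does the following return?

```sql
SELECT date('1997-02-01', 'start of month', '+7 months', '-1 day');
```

1997-08-31

`start of month` rewinds 1997-02-01 to 1997-02-01.
Adding +7 months to 1997-02-01 gives 1997-09-01.
Going back 1 day from 1997-09-01 reaches 1997-08-31 (last day of August, 31 days).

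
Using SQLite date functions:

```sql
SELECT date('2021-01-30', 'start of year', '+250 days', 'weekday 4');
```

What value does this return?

`start of year` rewinds 2021-01-30 to 2021-01-01.
Applying '+250 days' to 2021-01-01: counting 250 days forward gives 2021-09-08.
`weekday 4` advances to the next Thursday; 2021-09-08 is a Wednesday, so it moves forward to 2021-09-09.

2021-09-09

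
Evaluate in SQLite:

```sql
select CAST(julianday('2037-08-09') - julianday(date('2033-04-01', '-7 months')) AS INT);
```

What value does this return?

1803

Adding -7 months to 2033-04-01 gives 2032-09-01.
29 days remain in September 2032 after the 1st (30 − 1).
Full months from October 2032 through July 2037 contribute their day counts.
Then 9 days into August 2037.
Total: 29 + 31 + 30 + 31 + 31 + 28 + 31 + 30 + 31 + 30 + 31 + 31 + 30 + 31 + 30 + 31 + 31 + 28 + 31 + 30 + 31 + 30 + 31 + 31 + 30 + 31 + 30 + 31 + 31 + 28 + 31 + 30 + 31 + 30 + 31 + 31 + 30 + 31 + 30 + 31 + 31 + 29 + 31 + 30 + 31 + 30 + 31 + 31 + 30 + 31 + 30 + 31 + 31 + 28 + 31 + 30 + 31 + 30 + 31 + 9 = 1803.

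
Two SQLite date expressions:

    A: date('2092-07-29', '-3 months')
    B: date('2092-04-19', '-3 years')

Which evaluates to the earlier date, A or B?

A = 2092-04-29.
B = 2089-04-19.
B is earlier.

B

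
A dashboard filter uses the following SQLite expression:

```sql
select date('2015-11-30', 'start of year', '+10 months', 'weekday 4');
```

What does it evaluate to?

2015-11-05

`start of year` rewinds 2015-11-30 to 2015-01-01.
Adding +10 months to 2015-01-01 gives 2015-11-01.
`weekday 4` advances to the next Thursday; 2015-11-01 is a Sunday, so it moves forward to 2015-11-05.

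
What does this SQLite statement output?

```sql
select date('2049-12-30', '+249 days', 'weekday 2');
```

Applying '+249 days' to 2049-12-30: counting 249 days forward gives 2050-09-05.
`weekday 2` advances to the next Tuesday; 2050-09-05 is a Monday, so it moves forward to 2050-09-06.

2050-09-06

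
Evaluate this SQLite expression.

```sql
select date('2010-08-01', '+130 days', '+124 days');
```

2011-04-12

Applying '+130 days' to 2010-08-01: counting 130 days forward gives 2010-12-09.
Applying '+124 days' to 2010-12-09: counting 124 days forward gives 2011-04-12.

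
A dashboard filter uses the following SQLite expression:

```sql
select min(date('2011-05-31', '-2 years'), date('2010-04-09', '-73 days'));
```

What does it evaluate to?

date('2011-05-31', '-2 years') → 2009-05-31.
date('2010-04-09', '-73 days') → 2010-01-26.
Earlier of the two is 2009-05-31.

2009-05-31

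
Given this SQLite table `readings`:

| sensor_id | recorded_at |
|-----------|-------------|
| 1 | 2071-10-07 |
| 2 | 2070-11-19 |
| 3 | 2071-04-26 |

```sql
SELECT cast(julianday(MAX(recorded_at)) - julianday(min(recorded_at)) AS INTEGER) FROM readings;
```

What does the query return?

322

MIN = 2070-11-19, MAX = 2071-10-07.
11 days remain in November 2070 after the 19th (30 − 19).
Full months from December 2070 through September 2071 contribute their day counts.
Then 7 days into October 2071.
Total: 11 + 31 + 31 + 28 + 31 + 30 + 31 + 30 + 31 + 31 + 30 + 7 = 322.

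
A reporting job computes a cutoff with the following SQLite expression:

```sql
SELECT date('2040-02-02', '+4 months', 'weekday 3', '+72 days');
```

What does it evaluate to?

2040-08-17

Adding +4 months to 2040-02-02 gives 2040-06-02.
`weekday 3` advances to the next Wednesday; 2040-06-02 is a Saturday, so it moves forward to 2040-06-06.
Applying '+72 days' to 2040-06-06: counting 72 days forward gives 2040-08-17.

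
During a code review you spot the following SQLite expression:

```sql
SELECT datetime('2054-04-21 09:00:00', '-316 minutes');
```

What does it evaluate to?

2054-04-21 03:44:00

316 minutes = 5h 16m; -316 minutes from 2054-04-21 09:00:00 is 2054-04-21 03:44:00.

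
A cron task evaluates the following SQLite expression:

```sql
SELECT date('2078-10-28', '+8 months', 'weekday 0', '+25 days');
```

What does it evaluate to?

Adding +8 months to 2078-10-28 gives 2079-06-28.
`weekday 0` advances to the next Sunday; 2079-06-28 is a Wednesday, so it moves forward to 2079-07-02.
Advancing 25 more days within July lands on 2079-07-27.

2079-07-27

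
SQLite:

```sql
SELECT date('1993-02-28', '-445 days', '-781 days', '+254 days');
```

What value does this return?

Applying '-445 days' to 1993-02-28: counting 445 days back gives 1991-12-11.
Applying '-781 days' to 1991-12-11: counting 781 days back gives 1989-10-21.
Applying '+254 days' to 1989-10-21: counting 254 days forward gives 1990-07-02.

1990-07-02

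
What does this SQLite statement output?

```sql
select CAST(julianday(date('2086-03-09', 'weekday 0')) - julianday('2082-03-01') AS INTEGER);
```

1470

`weekday 0` advances to the next Sunday; 2086-03-09 is a Saturday, so it moves forward to 2086-03-10.
30 days remain in March 2082 after the 1st (31 − 1).
Full months from April 2082 through February 2086 contribute their day counts.
Then 10 days into March 2086.
Total: 30 + 30 + 31 + 30 + 31 + 31 + 30 + 31 + 30 + 31 + 31 + 28 + 31 + 30 + 31 + 30 + 31 + 31 + 30 + 31 + 30 + 31 + 31 + 29 + 31 + 30 + 31 + 30 + 31 + 31 + 30 + 31 + 30 + 31 + 31 + 28 + 31 + 30 + 31 + 30 + 31 + 31 + 30 + 31 + 30 + 31 + 31 + 28 + 10 = 1470.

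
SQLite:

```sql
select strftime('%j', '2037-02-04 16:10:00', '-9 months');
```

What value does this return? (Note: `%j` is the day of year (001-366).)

First apply '-9 months': 2037-02-04 16:10:00 → 2036-05-04 16:10:00.
Day-of-year for 2036-05-04: days since 2036-01-01 inclusive = 125, zero-padded to 125.

125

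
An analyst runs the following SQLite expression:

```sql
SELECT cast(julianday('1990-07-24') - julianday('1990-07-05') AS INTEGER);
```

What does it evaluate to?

Both dates are in July 1990: 24 − 5 = 19.

19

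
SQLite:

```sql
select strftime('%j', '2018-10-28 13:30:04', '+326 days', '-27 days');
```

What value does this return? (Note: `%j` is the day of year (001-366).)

235

First apply '+326 days', '-27 days': 2018-10-28 13:30:04 → 2019-08-23 13:30:04.
Day-of-year for 2019-08-23: days since 2019-01-01 inclusive = 235, zero-padded to 235.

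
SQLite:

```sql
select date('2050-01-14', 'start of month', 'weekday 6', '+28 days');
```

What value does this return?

`start of month` rewinds 2050-01-14 to 2050-01-01.
`weekday 6` advances to the next Saturday; 2050-01-01 is already a Saturday, so it stays at 2050-01-01.
Advancing 28 more days within January lands on 2050-01-29.

2050-01-29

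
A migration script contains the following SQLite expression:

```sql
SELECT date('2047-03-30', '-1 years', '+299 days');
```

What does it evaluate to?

2047-01-23

Adding -1 year to 2047-03-30 gives 2046-03-30.
Applying '+299 days' to 2046-03-30: counting 299 days forward gives 2047-01-23.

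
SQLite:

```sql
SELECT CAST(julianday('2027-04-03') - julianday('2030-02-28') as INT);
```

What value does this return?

27 days remain in April 2027 after the 3rd (30 − 3).
Full months from May 2027 through January 2030 contribute their day counts.
Then 28 days into February 2030.
Total: 27 + 31 + 30 + 31 + 31 + 30 + 31 + 30 + 31 + 31 + 29 + 31 + 30 + 31 + 30 + 31 + 31 + 30 + 31 + 30 + 31 + 31 + 28 + 31 + 30 + 31 + 30 + 31 + 31 + 30 + 31 + 30 + 31 + 31 + 28 = 1062.
The subtraction is earlier − later, so the result is −1062 → -1062.

-1062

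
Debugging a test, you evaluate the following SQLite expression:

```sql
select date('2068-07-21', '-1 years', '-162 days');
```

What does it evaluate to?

2067-02-09

Adding -1 year to 2068-07-21 gives 2067-07-21.
Applying '-162 days' to 2067-07-21: counting 162 days back gives 2067-02-09.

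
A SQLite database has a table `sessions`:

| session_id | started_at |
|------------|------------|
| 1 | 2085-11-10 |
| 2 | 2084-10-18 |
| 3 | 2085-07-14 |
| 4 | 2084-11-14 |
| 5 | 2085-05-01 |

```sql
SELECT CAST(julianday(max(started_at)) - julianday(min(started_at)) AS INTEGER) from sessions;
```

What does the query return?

388

MIN = 2084-10-18, MAX = 2085-11-10.
13 days remain in October 2084 after the 18th (31 − 18).
Full months from November 2084 through October 2085 contribute their day counts.
Then 10 days into November 2085.
Total: 13 + 30 + 31 + 31 + 28 + 31 + 30 + 31 + 30 + 31 + 31 + 30 + 31 + 10 = 388.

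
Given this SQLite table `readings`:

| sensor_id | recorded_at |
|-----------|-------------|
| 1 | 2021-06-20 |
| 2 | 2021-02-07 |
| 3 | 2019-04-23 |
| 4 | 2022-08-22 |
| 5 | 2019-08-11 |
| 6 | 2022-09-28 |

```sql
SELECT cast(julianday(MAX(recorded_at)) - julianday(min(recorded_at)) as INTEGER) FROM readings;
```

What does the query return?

1254

MIN = 2019-04-23, MAX = 2022-09-28.
7 days remain in April 2019 after the 23rd (30 − 23).
Full months from May 2019 through August 2022 contribute their day counts.
Then 28 days into September 2022.
Total: 7 + 31 + 30 + 31 + 31 + 30 + 31 + 30 + 31 + 31 + 29 + 31 + 30 + 31 + 30 + 31 + 31 + 30 + 31 + 30 + 31 + 31 + 28 + 31 + 30 + 31 + 30 + 31 + 31 + 30 + 31 + 30 + 31 + 31 + 28 + 31 + 30 + 31 + 30 + 31 + 31 + 28 = 1254.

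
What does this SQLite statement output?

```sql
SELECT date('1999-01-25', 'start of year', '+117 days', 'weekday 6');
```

`start of year` rewinds 1999-01-25 to 1999-01-01.
Applying '+117 days' to 1999-01-01: counting 117 days forward gives 1999-04-28.
`weekday 6` advances to the next Saturday; 1999-04-28 is a Wednesday, so it moves forward to 1999-05-01.

1999-05-01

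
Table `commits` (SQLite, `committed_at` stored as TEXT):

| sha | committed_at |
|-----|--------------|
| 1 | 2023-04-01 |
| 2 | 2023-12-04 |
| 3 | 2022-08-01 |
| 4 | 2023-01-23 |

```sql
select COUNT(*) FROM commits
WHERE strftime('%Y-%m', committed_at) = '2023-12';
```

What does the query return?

Rows with year-month 2023-12: 2023-12-04 → 1.

1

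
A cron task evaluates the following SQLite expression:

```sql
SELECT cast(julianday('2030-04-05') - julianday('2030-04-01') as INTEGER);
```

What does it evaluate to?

Both dates are in April 2030: 5 − 1 = 4.

4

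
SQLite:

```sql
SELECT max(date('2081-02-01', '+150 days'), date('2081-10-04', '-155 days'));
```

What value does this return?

2081-07-01

date('2081-02-01', '+150 days') → 2081-07-01.
date('2081-10-04', '-155 days') → 2081-05-02.
Later of the two is 2081-07-01.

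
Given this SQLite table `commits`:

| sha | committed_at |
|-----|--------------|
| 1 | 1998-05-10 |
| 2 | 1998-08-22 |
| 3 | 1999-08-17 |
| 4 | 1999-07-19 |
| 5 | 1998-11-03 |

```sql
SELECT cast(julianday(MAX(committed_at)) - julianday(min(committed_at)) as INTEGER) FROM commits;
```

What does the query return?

464

MIN = 1998-05-10, MAX = 1999-08-17.
21 days remain in May 1998 after the 10th (31 − 10).
Full months from June 1998 through July 1999 contribute their day counts.
Then 17 days into August 1999.
Total: 21 + 30 + 31 + 31 + 30 + 31 + 30 + 31 + 31 + 28 + 31 + 30 + 31 + 30 + 31 + 17 = 464.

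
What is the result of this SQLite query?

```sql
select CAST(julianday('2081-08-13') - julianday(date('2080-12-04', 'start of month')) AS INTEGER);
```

255

`start of month` rewinds 2080-12-04 to 2080-12-01.
30 days remain in December 2080 after the 1st (31 − 1).
Full months from January 2081 through July 2081 contribute their day counts.
Then 13 days into August 2081.
Total: 30 + 31 + 28 + 31 + 30 + 31 + 30 + 31 + 13 = 255.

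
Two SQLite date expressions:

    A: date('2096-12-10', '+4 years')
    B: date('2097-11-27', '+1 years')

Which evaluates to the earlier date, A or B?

A = 2100-12-10.
B = 2098-11-27.
B is earlier.

B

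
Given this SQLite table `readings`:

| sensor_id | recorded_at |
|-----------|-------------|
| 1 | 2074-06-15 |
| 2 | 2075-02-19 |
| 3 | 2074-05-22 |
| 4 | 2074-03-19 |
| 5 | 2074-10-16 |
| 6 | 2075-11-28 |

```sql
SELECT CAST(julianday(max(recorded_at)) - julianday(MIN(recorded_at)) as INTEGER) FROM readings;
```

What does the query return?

619

MIN = 2074-03-19, MAX = 2075-11-28.
12 days remain in March 2074 after the 19th (31 − 19).
Full months from April 2074 through October 2075 contribute their day counts.
Then 28 days into November 2075.
Total: 12 + 30 + 31 + 30 + 31 + 31 + 30 + 31 + 30 + 31 + 31 + 28 + 31 + 30 + 31 + 30 + 31 + 31 + 30 + 31 + 28 = 619.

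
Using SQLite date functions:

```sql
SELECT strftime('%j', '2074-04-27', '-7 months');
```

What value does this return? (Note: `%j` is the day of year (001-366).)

270

First apply '-7 months': 2074-04-27 → 2073-09-27.
Day-of-year for 2073-09-27: days since 2073-01-01 inclusive = 270, zero-padded to 270.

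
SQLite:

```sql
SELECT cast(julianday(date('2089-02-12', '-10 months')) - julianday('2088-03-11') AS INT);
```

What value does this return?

32

Adding -10 months to 2089-02-12 gives 2088-04-12.
20 days remain in March 2088 after the 11th (31 − 11).
Then 12 days into April 2088.
Total: 20 + 12 = 32.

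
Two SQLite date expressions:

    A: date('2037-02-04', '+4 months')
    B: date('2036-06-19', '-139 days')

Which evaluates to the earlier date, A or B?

A = 2037-06-04.
B = 2036-02-01.
B is earlier.

B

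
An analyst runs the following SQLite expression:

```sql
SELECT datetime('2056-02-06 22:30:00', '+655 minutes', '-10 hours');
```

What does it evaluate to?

2056-02-06 23:25:00

655 minutes = 10h 55m; +655 minutes from 2056-02-06 22:30:00 is 2056-02-07 09:25:00 (crosses midnight).
-10 hours from 2056-02-07 09:25:00 is 2056-02-06 23:25:00 (crosses midnight).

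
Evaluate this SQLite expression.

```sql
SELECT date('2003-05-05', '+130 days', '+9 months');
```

Applying '+130 days' to 2003-05-05: counting 130 days forward gives 2003-09-12.
Adding +9 months to 2003-09-12 gives 2004-06-12.

2004-06-12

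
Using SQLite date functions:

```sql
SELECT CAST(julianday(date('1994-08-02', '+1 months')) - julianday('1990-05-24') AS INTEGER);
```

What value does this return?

Adding +1 month to 1994-08-02 gives 1994-09-02.
7 days remain in May 1990 after the 24th (31 − 24).
Full months from June 1990 through August 1994 contribute their day counts.
Then 2 days into September 1994.
Total: 7 + 30 + 31 + 31 + 30 + 31 + 30 + 31 + 31 + 28 + 31 + 30 + 31 + 30 + 31 + 31 + 30 + 31 + 30 + 31 + 31 + 29 + 31 + 30 + 31 + 30 + 31 + 31 + 30 + 31 + 30 + 31 + 31 + 28 + 31 + 30 + 31 + 30 + 31 + 31 + 30 + 31 + 30 + 31 + 31 + 28 + 31 + 30 + 31 + 30 + 31 + 31 + 2 = 1562.

1562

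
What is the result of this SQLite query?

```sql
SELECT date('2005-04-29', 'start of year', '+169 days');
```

2005-06-19

`start of year` rewinds 2005-04-29 to 2005-01-01.
Applying '+169 days' to 2005-01-01: counting 169 days forward gives 2005-06-19.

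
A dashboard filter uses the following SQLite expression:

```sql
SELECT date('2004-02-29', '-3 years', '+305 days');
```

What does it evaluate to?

Adding -3 years to 2004-02-29 targets 2001-02-29, but 2001 is not a leap year, so SQLite normalizes to 2001-03-01.
Applying '+305 days' to 2001-03-01: counting 305 days forward gives 2001-12-31.

2001-12-31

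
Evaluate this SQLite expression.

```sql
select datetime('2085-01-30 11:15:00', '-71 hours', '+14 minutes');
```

-71 hours from 2085-01-30 11:15:00 is 2085-01-27 12:15:00 (crosses midnight).
+14 minutes from 2085-01-27 12:15:00 is 2085-01-27 12:29:00.

2085-01-27 12:29:00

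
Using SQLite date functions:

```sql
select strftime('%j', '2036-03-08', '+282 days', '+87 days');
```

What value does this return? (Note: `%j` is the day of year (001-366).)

First apply '+282 days', '+87 days': 2036-03-08 → 2037-03-12.
Day-of-year for 2037-03-12: days since 2037-01-01 inclusive = 71, zero-padded to 071.

071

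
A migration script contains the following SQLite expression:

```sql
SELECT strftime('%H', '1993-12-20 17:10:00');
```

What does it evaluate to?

17

`%H` extracts the 2-digit hour (00-23): 17.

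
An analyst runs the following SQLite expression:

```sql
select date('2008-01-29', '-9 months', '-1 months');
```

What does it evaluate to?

2007-03-29

Adding -9 months to 2008-01-29 gives 2007-04-29.
Adding -1 month to 2007-04-29 gives 2007-03-29.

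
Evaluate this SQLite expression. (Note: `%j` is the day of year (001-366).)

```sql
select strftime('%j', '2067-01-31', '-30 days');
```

001

First apply '-30 days': 2067-01-31 → 2067-01-01.
Day-of-year for 2067-01-01: days since 2067-01-01 inclusive = 1, zero-padded to 001.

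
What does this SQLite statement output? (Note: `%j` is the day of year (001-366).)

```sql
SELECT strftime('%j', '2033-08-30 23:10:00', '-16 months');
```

121

First apply '-16 months': 2033-08-30 23:10:00 → 2032-04-30 23:10:00.
Day-of-year for 2032-04-30: days since 2032-01-01 inclusive = 121, zero-padded to 121.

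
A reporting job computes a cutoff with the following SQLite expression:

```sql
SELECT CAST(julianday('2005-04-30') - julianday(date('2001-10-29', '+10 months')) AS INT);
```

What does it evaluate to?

975

Adding +10 months to 2001-10-29 gives 2002-08-29.
2 days remain in August 2002 after the 29th (31 − 29).
Full months from September 2002 through March 2005 contribute their day counts.
Then 30 days into April 2005.
Total: 2 + 30 + 31 + 30 + 31 + 31 + 28 + 31 + 30 + 31 + 30 + 31 + 31 + 30 + 31 + 30 + 31 + 31 + 29 + 31 + 30 + 31 + 30 + 31 + 31 + 30 + 31 + 30 + 31 + 31 + 28 + 31 + 30 = 975.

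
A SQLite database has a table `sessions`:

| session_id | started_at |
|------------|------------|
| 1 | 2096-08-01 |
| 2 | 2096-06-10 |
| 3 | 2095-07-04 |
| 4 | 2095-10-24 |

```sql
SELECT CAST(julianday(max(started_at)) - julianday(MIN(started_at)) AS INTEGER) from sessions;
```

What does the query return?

394

MIN = 2095-07-04, MAX = 2096-08-01.
27 days remain in July 2095 after the 4th (31 − 4).
Full months from August 2095 through July 2096 contribute their day counts.
Then 1 day into August 2096.
Total: 27 + 31 + 30 + 31 + 30 + 31 + 31 + 29 + 31 + 30 + 31 + 30 + 31 + 1 = 394.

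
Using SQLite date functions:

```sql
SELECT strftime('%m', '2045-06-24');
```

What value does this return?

`%m` extracts the 2-digit month (01-12): 06.

06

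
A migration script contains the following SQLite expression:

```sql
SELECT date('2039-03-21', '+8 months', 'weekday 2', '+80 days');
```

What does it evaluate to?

Adding +8 months to 2039-03-21 gives 2039-11-21.
`weekday 2` advances to the next Tuesday; 2039-11-21 is a Monday, so it moves forward to 2039-11-22.
Applying '+80 days' to 2039-11-22: counting 80 days forward gives 2040-02-10.

2040-02-10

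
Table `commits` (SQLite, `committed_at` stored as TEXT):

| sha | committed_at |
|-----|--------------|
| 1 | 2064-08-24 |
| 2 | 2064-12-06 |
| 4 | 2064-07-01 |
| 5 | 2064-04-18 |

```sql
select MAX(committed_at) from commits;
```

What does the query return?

MAX over {2064-04-18, 2064-07-01, 2064-08-24, 2064-12-06}.

2064-12-06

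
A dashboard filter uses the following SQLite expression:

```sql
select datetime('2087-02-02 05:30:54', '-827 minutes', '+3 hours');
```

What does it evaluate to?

2087-02-01 18:43:54

827 minutes = 13h 47m; -827 minutes from 2087-02-02 05:30:54 is 2087-02-01 15:43:54 (crosses midnight).
+3 hours from 2087-02-01 15:43:54 is 2087-02-01 18:43:54.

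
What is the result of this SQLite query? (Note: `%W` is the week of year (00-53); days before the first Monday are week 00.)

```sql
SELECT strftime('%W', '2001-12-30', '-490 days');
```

34

First apply '-490 days': 2001-12-30 → 2000-08-27.
2000-08-27 is a Sunday. SQLite's %W counts Mondays since the year started; the result is 34.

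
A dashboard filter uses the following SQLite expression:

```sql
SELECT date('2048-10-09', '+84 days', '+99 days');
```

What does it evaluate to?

2049-04-10

Applying '+84 days' to 2048-10-09: counting 84 days forward gives 2049-01-01.
Applying '+99 days' to 2049-01-01: counting 99 days forward gives 2049-04-10.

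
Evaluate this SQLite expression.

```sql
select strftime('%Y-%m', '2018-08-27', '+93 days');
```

First apply '+93 days': 2018-08-27 → 2018-11-28.
`%Y-%m` extracts the year-month: 2018-11.

2018-11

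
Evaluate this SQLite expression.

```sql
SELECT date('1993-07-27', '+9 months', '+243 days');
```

Adding +9 months to 1993-07-27 gives 1994-04-27.
Applying '+243 days' to 1994-04-27: counting 243 days forward gives 1994-12-26.

1994-12-26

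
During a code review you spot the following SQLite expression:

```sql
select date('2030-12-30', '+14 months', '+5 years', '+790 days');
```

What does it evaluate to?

2039-04-30

Adding +14 months to 2030-12-30 targets 2032-02-30. February 2032 has only 29 days, so SQLite normalizes the 1-day overflow forward to 2032-03-01.
Adding +5 years to 2032-03-01 gives 2037-03-01.
Applying '+790 days' to 2037-03-01: counting 790 days forward gives 2039-04-30.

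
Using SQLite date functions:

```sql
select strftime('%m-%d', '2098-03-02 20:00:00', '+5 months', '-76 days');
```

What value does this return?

First apply '+5 months', '-76 days': 2098-03-02 20:00:00 → 2098-05-18 20:00:00.
`%m-%d` extracts the month-day: 05-18.

05-18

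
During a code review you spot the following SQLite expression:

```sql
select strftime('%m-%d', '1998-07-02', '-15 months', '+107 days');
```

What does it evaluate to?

07-18

First apply '-15 months', '+107 days': 1998-07-02 → 1997-07-18.
`%m-%d` extracts the month-day: 07-18.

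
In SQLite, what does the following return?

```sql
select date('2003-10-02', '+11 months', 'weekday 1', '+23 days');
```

2004-09-29

Adding +11 months to 2003-10-02 gives 2004-09-02.
`weekday 1` advances to the next Monday; 2004-09-02 is a Thursday, so it moves forward to 2004-09-06.
Advancing 23 more days within September lands on 2004-09-29.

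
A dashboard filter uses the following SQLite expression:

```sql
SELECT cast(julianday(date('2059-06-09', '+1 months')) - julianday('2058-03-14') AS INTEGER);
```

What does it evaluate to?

Adding +1 month to 2059-06-09 gives 2059-07-09.
17 days remain in March 2058 after the 14th (31 − 14).
Full months from April 2058 through June 2059 contribute their day counts.
Then 9 days into July 2059.
Total: 17 + 30 + 31 + 30 + 31 + 31 + 30 + 31 + 30 + 31 + 31 + 28 + 31 + 30 + 31 + 30 + 9 = 482.

482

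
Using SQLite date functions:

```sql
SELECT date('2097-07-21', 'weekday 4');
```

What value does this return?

`weekday 4` advances to the next Thursday; 2097-07-21 is a Sunday, so it moves forward to 2097-07-25.

2097-07-25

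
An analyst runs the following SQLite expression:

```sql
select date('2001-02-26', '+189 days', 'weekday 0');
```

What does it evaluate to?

2001-09-09

Applying '+189 days' to 2001-02-26: counting 189 days forward gives 2001-09-03.
`weekday 0` advances to the next Sunday; 2001-09-03 is a Monday, so it moves forward to 2001-09-09.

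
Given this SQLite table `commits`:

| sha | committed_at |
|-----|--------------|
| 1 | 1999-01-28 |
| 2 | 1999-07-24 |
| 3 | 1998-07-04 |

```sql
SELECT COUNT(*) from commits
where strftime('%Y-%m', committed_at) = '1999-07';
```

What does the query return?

Rows with year-month 1999-07: 1999-07-24 → 1.

1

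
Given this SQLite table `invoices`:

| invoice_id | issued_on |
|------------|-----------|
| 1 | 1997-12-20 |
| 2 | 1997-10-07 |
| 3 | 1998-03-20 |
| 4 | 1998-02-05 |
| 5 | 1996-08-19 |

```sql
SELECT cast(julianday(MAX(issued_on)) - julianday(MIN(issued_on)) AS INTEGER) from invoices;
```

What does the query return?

578

MIN = 1996-08-19, MAX = 1998-03-20.
12 days remain in August 1996 after the 19th (31 − 19).
Full months from September 1996 through February 1998 contribute their day counts.
Then 20 days into March 1998.
Total: 12 + 30 + 31 + 30 + 31 + 31 + 28 + 31 + 30 + 31 + 30 + 31 + 31 + 30 + 31 + 30 + 31 + 31 + 28 + 20 = 578.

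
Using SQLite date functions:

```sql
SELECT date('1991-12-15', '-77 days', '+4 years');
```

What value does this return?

Applying '-77 days' to 1991-12-15: counting 77 days back gives 1991-09-29.
Adding +4 years to 1991-09-29 gives 1995-09-29.

1995-09-29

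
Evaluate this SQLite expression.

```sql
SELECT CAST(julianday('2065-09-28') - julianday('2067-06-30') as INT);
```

-640

2 days remain in September 2065 after the 28th (30 − 28).
Full months from October 2065 through May 2067 contribute their day counts.
Then 30 days into June 2067.
Total: 2 + 31 + 30 + 31 + 31 + 28 + 31 + 30 + 31 + 30 + 31 + 31 + 30 + 31 + 30 + 31 + 31 + 28 + 31 + 30 + 31 + 30 = 640.
The subtraction is earlier − later, so the result is −640 → -640.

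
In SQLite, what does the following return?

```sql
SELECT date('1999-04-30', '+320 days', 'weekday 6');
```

2000-03-18

Applying '+320 days' to 1999-04-30: counting 320 days forward gives 2000-03-15.
`weekday 6` advances to the next Saturday; 2000-03-15 is a Wednesday, so it moves forward to 2000-03-18.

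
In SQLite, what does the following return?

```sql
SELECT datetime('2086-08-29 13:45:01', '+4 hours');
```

2086-08-29 17:45:01

+4 hours from 2086-08-29 13:45:01 is 2086-08-29 17:45:01.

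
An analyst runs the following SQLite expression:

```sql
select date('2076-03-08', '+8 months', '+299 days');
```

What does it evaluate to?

2077-09-03

Adding +8 months to 2076-03-08 gives 2076-11-08.
Applying '+299 days' to 2076-11-08: counting 299 days forward gives 2077-09-03.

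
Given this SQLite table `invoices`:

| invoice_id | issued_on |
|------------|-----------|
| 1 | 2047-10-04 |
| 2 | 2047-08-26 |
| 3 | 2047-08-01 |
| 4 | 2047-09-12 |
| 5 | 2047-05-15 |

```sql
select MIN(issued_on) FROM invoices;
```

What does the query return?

2047-05-15

MIN over {2047-05-15, 2047-08-01, 2047-08-26, 2047-09-12, 2047-10-04}.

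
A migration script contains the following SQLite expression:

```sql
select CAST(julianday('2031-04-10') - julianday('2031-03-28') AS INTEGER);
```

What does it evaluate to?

3 days remain in March 2031 after the 28th (31 − 28).
Then 10 days into April 2031.
Total: 3 + 10 = 13.

13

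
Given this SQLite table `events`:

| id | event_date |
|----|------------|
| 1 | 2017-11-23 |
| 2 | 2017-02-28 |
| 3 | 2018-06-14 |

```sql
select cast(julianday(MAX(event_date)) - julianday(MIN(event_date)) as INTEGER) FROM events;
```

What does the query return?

471

MIN = 2017-02-28, MAX = 2018-06-14.
0 days remain in February 2017 after the 28th (28 − 28).
Full months from March 2017 through May 2018 contribute their day counts.
Then 14 days into June 2018.
Total: 0 + 31 + 30 + 31 + 30 + 31 + 31 + 30 + 31 + 30 + 31 + 31 + 28 + 31 + 30 + 31 + 14 = 471.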